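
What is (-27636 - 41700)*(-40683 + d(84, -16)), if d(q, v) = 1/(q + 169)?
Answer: 713661442128/253 ≈ 2.8208e+9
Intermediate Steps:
d(q, v) = 1/(169 + q)
(-27636 - 41700)*(-40683 + d(84, -16)) = (-27636 - 41700)*(-40683 + 1/(169 + 84)) = -69336*(-40683 + 1/253) = -69336*(-10292798/253) = 713661442128/253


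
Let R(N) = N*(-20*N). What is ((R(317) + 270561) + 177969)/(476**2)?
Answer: -780625/113288 ≈ -6.8906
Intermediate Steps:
R(N) = -20*N**2
((R(317) + 270561) + 177969)/(476**2) = ((-20*317**2 + 270561) + 177969)/(476**2) = ((-20*100489 + 270561) + 177969)/226576 = ((-2009780 + 270561) + 177969)*(1/226576) = (-1739219 + 177969)*(1/226576) = -1561250*1/226576 = -780625/113288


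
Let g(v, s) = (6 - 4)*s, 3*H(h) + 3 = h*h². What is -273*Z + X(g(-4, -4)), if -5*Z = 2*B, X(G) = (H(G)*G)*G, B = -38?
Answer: -227044/15 ≈ -15136.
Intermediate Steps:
H(h) = -1 + h³/3 (H(h) = -1 + (h*h²)/3 = -1 + h³/3)
g(v, s) = 2*s
X(G) = G²*(-1 + G³/3) (X(G) = ((-1 + G³/3)*G)*G = (G*(-1 + G³/3))*G = G²*(-1 + G³/3))
Z = 76/5 (Z = -2*(-38)/5 = -⅕*(-76) = 76/5 ≈ 15.200)
-273*Z + X(g(-4, -4)) = -273*76/5 + (-(2*(-4))² + (2*(-4))⁵/3) = -20748/5 + (-1*(-8)² + (⅓)*(-8)⁵) = -20748/5 + (-1*64 + (⅓)*(-32768)) = -20748/5 + (-64 - 32768/3) = -20748/5 - 32960/3 = -227044/15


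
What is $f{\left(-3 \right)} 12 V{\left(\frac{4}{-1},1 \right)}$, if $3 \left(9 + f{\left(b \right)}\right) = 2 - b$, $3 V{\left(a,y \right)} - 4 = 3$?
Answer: $- \frac{616}{3} \approx -205.33$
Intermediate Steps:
$V{\left(a,y \right)} = \frac{7}{3}$ ($V{\left(a,y \right)} = \frac{4}{3} + \frac{1}{3} \cdot 3 = \frac{4}{3} + 1 = \frac{7}{3}$)
$f{\left(b \right)} = - \frac{25}{3} - \frac{b}{3}$ ($f{\left(b \right)} = -9 + \frac{2 - b}{3} = -9 - \left(- \frac{2}{3} + \frac{b}{3}\right) = - \frac{25}{3} - \frac{b}{3}$)
$f{\left(-3 \right)} 12 V{\left(\frac{4}{-1},1 \right)} = \left(- \frac{25}{3} - -1\right) 12 \cdot \frac{7}{3} = \left(- \frac{25}{3} + 1\right) 12 \cdot \frac{7}{3} = \left(- \frac{22}{3}\right) 12 \cdot \frac{7}{3} = \left(-88\right) \frac{7}{3} = - \frac{616}{3}$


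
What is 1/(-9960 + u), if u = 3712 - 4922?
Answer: -1/11170 ≈ -8.9525e-5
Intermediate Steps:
u = -1210
1/(-9960 + u) = 1/(-9960 - 1210) = 1/(-11170) = -1/11170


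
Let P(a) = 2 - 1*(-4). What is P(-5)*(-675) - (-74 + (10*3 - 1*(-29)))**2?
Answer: -4275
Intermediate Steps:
P(a) = 6 (P(a) = 2 + 4 = 6)
P(-5)*(-675) - (-74 + (10*3 - 1*(-29)))**2 = 6*(-675) - (-74 + (10*3 - 1*(-29)))**2 = -4050 - (-74 + (30 + 29))**2 = -4050 - (-74 + 59)**2 = -4050 - 1*(-15)**2 = -4050 - 1*225 = -4050 - 225 = -4275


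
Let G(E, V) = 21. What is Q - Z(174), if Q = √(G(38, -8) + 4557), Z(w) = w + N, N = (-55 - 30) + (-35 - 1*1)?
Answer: -53 + √4578 ≈ 14.661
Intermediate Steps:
N = -121 (N = -85 + (-35 - 1) = -85 - 36 = -121)
Z(w) = -121 + w (Z(w) = w - 121 = -121 + w)
Q = √4578 (Q = √(21 + 4557) = √4578 ≈ 67.661)
Q - Z(174) = √4578 - (-121 + 174) = √4578 - 1*53 = √4578 - 53 = -53 + √4578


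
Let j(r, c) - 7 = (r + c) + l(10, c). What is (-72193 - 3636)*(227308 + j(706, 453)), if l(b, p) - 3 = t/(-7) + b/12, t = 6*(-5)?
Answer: -727673965421/42 ≈ -1.7326e+10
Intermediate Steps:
t = -30
l(b, p) = 51/7 + b/12 (l(b, p) = 3 + (-30/(-7) + b/12) = 3 + (-30*(-1/7) + b*(1/12)) = 3 + (30/7 + b/12) = 51/7 + b/12)
j(r, c) = 635/42 + c + r (j(r, c) = 7 + ((r + c) + (51/7 + (1/12)*10)) = 7 + ((c + r) + (51/7 + 5/6)) = 7 + ((c + r) + 341/42) = 7 + (341/42 + c + r) = 635/42 + c + r)
(-72193 - 3636)*(227308 + j(706, 453)) = (-72193 - 3636)*(227308 + (635/42 + 453 + 706)) = -75829*(227308 + 49313/42) = -75829*9596249/42 = -727673965421/42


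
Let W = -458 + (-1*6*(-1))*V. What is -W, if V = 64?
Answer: 74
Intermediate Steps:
W = -74 (W = -458 + (-1*6*(-1))*64 = -458 - 6*(-1)*64 = -458 + 6*64 = -458 + 384 = -74)
-W = -1*(-74) = 74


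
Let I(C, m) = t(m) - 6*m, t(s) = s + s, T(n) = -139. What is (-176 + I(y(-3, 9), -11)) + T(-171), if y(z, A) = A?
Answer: -271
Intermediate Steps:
t(s) = 2*s
I(C, m) = -4*m (I(C, m) = 2*m - 6*m = -4*m)
(-176 + I(y(-3, 9), -11)) + T(-171) = (-176 - 4*(-11)) - 139 = (-176 + 44) - 139 = -132 - 139 = -271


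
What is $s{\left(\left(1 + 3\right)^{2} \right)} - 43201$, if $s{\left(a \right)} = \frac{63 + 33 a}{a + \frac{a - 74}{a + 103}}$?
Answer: $- \frac{79678717}{1846} \approx -43163.0$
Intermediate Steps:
$s{\left(a \right)} = \frac{63 + 33 a}{a + \frac{-74 + a}{103 + a}}$
$s{\left(\left(1 + 3\right)^{2} \right)} - 43201 = \frac{3 \left(2163 + 11 \left(\left(1 + 3\right)^{2}\right)^{2} + 1154 \left(1 + 3\right)^{2}\right)}{-74 + \left(\left(1 + 3\right)^{2}\right)^{2} + 104 \left(1 + 3\right)^{2}} - 43201 = \frac{3 \left(2163 + 11 \left(4^{2}\right)^{2} + 1154 \cdot 4^{2}\right)}{-74 + \left(4^{2}\right)^{2} + 104 \cdot 4^{2}} - 43201 = \frac{3 \left(2163 + 11 \cdot 16^{2} + 1154 \cdot 16\right)}{-74 + 16^{2} + 104 \cdot 16} - 43201 = \frac{3 \left(2163 + 11 \cdot 256 + 18464\right)}{-74 + 256 + 1664} - 43201 = \frac{3 \left(2163 + 2816 + 18464\right)}{1846} - 43201 = 3 \cdot \frac{1}{1846} \cdot 23443 - 43201 = \frac{70329}{1846} - 43201 = - \frac{79678717}{1846}$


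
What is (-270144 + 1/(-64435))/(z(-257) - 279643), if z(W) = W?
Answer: 17406728641/18035356500 ≈ 0.96515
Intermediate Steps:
(-270144 + 1/(-64435))/(z(-257) - 279643) = (-270144 + 1/(-64435))/(-257 - 279643) = (-270144 - 1/64435)/(-279900) = -17406728641/64435*(-1/279900) = 17406728641/18035356500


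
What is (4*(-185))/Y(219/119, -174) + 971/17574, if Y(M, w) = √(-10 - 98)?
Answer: 971/17574 + 370*I*√3/9 ≈ 0.055252 + 71.207*I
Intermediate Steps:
Y(M, w) = 6*I*√3 (Y(M, w) = √(-108) = 6*I*√3)
(4*(-185))/Y(219/119, -174) + 971/17574 = (4*(-185))/((6*I*√3)) + 971/17574 = -(-370)*I*√3/9 + 971*(1/17574) = 370*I*√3/9 + 971/17574 = 971/17574 + 370*I*√3/9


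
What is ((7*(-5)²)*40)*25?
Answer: 175000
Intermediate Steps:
((7*(-5)²)*40)*25 = ((7*25)*40)*25 = (175*40)*25 = 7000*25 = 175000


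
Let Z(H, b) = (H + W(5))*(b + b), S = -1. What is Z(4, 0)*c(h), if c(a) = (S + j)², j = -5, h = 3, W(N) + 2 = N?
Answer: 0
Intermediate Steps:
W(N) = -2 + N
c(a) = 36 (c(a) = (-1 - 5)² = (-6)² = 36)
Z(H, b) = 2*b*(3 + H) (Z(H, b) = (H + (-2 + 5))*(b + b) = (H + 3)*(2*b) = (3 + H)*(2*b) = 2*b*(3 + H))
Z(4, 0)*c(h) = (2*0*(3 + 4))*36 = (2*0*7)*36 = 0*36 = 0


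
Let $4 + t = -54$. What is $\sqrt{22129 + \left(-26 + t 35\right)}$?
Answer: $\sqrt{20073} \approx 141.68$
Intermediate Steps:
$t = -58$ ($t = -4 - 54 = -58$)
$\sqrt{22129 + \left(-26 + t 35\right)} = \sqrt{22129 - 2056} = \sqrt{20073}$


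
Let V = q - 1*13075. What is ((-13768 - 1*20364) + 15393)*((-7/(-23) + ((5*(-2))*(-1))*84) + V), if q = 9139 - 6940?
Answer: 4325354719/23 ≈ 1.8806e+8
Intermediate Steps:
q = 2199
V = -10876 (V = 2199 - 1*13075 = 2199 - 13075 = -10876)
((-13768 - 1*20364) + 15393)*((-7/(-23) + ((5*(-2))*(-1))*84) + V) = ((-13768 - 1*20364) + 15393)*((-7/(-23) + ((5*(-2))*(-1))*84) - 10876) = ((-13768 - 20364) + 15393)*((-7*(-1/23) - 10*(-1)*84) - 10876) = (-34132 + 15393)*((7/23 + 10*84) - 10876) = -18739*((7/23 + 840) - 10876) = -18739*(19327/23 - 10876) = -18739*(-230821/23) = 4325354719/23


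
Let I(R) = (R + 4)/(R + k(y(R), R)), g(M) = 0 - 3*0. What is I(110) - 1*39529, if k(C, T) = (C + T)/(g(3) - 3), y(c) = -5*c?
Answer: -15218494/385 ≈ -39529.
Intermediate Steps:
g(M) = 0 (g(M) = 0 + 0 = 0)
k(C, T) = -C/3 - T/3 (k(C, T) = (C + T)/(0 - 3) = (C + T)/(-3) = (C + T)*(-1/3) = -C/3 - T/3)
I(R) = 3*(4 + R)/(7*R) (I(R) = (R + 4)/(R + (-(-5)*R/3 - R/3)) = (4 + R)/(R + (5*R/3 - R/3)) = (4 + R)/(R + 4*R/3) = (4 + R)/((7*R/3)) = (4 + R)*(3/(7*R)) = 3*(4 + R)/(7*R))
I(110) - 1*39529 = (3/7)*(4 + 110)/110 - 1*39529 = (3/7)*(1/110)*114 - 39529 = 171/385 - 39529 = -15218494/385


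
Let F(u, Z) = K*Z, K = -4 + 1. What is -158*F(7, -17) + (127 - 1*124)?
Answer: -8055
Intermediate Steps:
K = -3
F(u, Z) = -3*Z
-158*F(7, -17) + (127 - 1*124) = -(-474)*(-17) + (127 - 1*124) = -158*51 + (127 - 124) = -8058 + 3 = -8055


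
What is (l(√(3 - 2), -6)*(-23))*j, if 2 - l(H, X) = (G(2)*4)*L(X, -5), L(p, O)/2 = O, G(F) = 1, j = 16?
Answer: -15456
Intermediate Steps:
L(p, O) = 2*O
l(H, X) = 42 (l(H, X) = 2 - 1*4*2*(-5) = 2 - 4*(-10) = 2 - 1*(-40) = 2 + 40 = 42)
(l(√(3 - 2), -6)*(-23))*j = (42*(-23))*16 = -966*16 = -15456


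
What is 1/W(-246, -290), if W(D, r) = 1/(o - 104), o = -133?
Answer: -237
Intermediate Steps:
W(D, r) = -1/237 (W(D, r) = 1/(-133 - 104) = 1/(-237) = -1/237)
1/W(-246, -290) = 1/(-1/237) = -237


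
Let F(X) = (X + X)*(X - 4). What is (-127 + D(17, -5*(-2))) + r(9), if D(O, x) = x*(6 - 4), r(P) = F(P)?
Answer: -17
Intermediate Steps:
F(X) = 2*X*(-4 + X) (F(X) = (2*X)*(-4 + X) = 2*X*(-4 + X))
r(P) = 2*P*(-4 + P)
D(O, x) = 2*x (D(O, x) = x*2 = 2*x)
(-127 + D(17, -5*(-2))) + r(9) = (-127 + 2*(-5*(-2))) + 2*9*(-4 + 9) = (-127 + 2*10) + 2*9*5 = (-127 + 20) + 90 = -107 + 90 = -17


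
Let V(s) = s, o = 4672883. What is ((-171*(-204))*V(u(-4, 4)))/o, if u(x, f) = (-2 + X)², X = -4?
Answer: 1255824/4672883 ≈ 0.26875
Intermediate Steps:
u(x, f) = 36 (u(x, f) = (-2 - 4)² = (-6)² = 36)
((-171*(-204))*V(u(-4, 4)))/o = (-171*(-204)*36)/4672883 = (34884*36)*(1/4672883) = 1255824*(1/4672883) = 1255824/4672883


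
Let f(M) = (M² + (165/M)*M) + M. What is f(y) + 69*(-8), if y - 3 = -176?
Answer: 29369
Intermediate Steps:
y = -173 (y = 3 - 176 = -173)
f(M) = 165 + M + M² (f(M) = (M² + 165) + M = (165 + M²) + M = 165 + M + M²)
f(y) + 69*(-8) = (165 - 173 + (-173)²) + 69*(-8) = (165 - 173 + 29929) - 552 = 29921 - 552 = 29369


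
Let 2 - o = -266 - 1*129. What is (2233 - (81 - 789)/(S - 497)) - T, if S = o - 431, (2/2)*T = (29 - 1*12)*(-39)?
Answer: 8684/3 ≈ 2894.7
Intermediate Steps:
o = 397 (o = 2 - (-266 - 1*129) = 2 - (-266 - 129) = 2 - 1*(-395) = 2 + 395 = 397)
T = -663 (T = (29 - 1*12)*(-39) = (29 - 12)*(-39) = 17*(-39) = -663)
S = -34 (S = 397 - 431 = -34)
(2233 - (81 - 789)/(S - 497)) - T = (2233 - (81 - 789)/(-34 - 497)) - 1*(-663) = (2233 - (-708)/(-531)) + 663 = (2233 - (-708)*(-1)/531) + 663 = (2233 - 1*4/3) + 663 = (2233 - 4/3) + 663 = 6695/3 + 663 = 8684/3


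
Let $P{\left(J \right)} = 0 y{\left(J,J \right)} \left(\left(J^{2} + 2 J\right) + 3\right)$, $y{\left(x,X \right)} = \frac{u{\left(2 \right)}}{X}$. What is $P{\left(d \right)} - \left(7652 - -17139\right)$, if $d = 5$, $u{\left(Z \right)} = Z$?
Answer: $-24791$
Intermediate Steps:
$y{\left(x,X \right)} = \frac{2}{X}$
$P{\left(J \right)} = 0$ ($P{\left(J \right)} = 0 \frac{2}{J} \left(\left(J^{2} + 2 J\right) + 3\right) = 0 \left(3 + J^{2} + 2 J\right) = 0$)
$P{\left(d \right)} - \left(7652 - -17139\right) = 0 - \left(7652 - -17139\right) = 0 - \left(7652 + 17139\right) = 0 - 24791 = -24791$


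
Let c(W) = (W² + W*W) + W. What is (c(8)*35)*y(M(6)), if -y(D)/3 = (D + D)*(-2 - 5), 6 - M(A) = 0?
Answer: 1199520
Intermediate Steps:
M(A) = 6 (M(A) = 6 - 1*0 = 6 + 0 = 6)
y(D) = 42*D (y(D) = -3*(D + D)*(-2 - 5) = -3*2*D*(-7) = -(-42)*D = 42*D)
c(W) = W + 2*W² (c(W) = (W² + W²) + W = 2*W² + W = W + 2*W²)
(c(8)*35)*y(M(6)) = ((8*(1 + 2*8))*35)*(42*6) = ((8*(1 + 16))*35)*252 = ((8*17)*35)*252 = (136*35)*252 = 4760*252 = 1199520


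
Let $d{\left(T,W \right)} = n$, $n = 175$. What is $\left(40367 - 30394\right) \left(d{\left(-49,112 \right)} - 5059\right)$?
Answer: $-48708132$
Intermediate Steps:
$d{\left(T,W \right)} = 175$
$\left(40367 - 30394\right) \left(d{\left(-49,112 \right)} - 5059\right) = \left(40367 - 30394\right) \left(175 - 5059\right) = 9973 \left(175 + \left(-23963 + 18904\right)\right) = 9973 \left(175 - 5059\right) = 9973 \left(-4884\right) = -48708132$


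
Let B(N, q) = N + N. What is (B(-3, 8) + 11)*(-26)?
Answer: -130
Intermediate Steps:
B(N, q) = 2*N
(B(-3, 8) + 11)*(-26) = (2*(-3) + 11)*(-26) = (-6 + 11)*(-26) = 5*(-26) = -130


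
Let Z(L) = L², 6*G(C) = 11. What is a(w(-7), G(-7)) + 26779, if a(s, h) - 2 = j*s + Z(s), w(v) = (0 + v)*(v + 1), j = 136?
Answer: 34257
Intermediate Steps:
G(C) = 11/6 (G(C) = (⅙)*11 = 11/6)
w(v) = v*(1 + v)
a(s, h) = 2 + s² + 136*s (a(s, h) = 2 + (136*s + s²) = 2 + (s² + 136*s) = 2 + s² + 136*s)
a(w(-7), G(-7)) + 26779 = (2 + (-7*(1 - 7))² + 136*(-7*(1 - 7))) + 26779 = (2 + (-7*(-6))² + 136*(-7*(-6))) + 26779 = (2 + 42² + 136*42) + 26779 = (2 + 1764 + 5712) + 26779 = 7478 + 26779 = 34257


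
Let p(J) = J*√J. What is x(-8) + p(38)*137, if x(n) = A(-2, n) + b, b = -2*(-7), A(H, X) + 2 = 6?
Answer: 18 + 5206*√38 ≈ 32110.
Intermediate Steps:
A(H, X) = 4 (A(H, X) = -2 + 6 = 4)
b = 14
p(J) = J^(3/2)
x(n) = 18 (x(n) = 4 + 14 = 18)
x(-8) + p(38)*137 = 18 + 38^(3/2)*137 = 18 + (38*√38)*137 = 18 + 5206*√38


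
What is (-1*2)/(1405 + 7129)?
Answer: -1/4267 ≈ -0.00023436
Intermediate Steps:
(-1*2)/(1405 + 7129) = -2/8534 = (1/8534)*(-2) = -1/4267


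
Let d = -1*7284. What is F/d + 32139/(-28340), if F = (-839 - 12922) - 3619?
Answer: 64612181/51607140 ≈ 1.2520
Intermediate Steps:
d = -7284
F = -17380 (F = -13761 - 3619 = -17380)
F/d + 32139/(-28340) = -17380/(-7284) + 32139/(-28340) = -17380*(-1/7284) + 32139*(-1/28340) = 4345/1821 - 32139/28340 = 64612181/51607140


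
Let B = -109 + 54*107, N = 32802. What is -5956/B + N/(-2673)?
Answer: -6117422/459189 ≈ -13.322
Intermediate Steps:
B = 5669 (B = -109 + 5778 = 5669)
-5956/B + N/(-2673) = -5956/5669 + 32802/(-2673) = -5956*1/5669 + 32802*(-1/2673) = -5956/5669 - 994/81 = -6117422/459189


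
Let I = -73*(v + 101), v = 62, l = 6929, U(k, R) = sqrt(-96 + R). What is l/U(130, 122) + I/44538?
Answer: -11899/44538 + 533*sqrt(26)/2 ≈ 1358.6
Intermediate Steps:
I = -11899 (I = -73*(62 + 101) = -73*163 = -11899)
l/U(130, 122) + I/44538 = 6929/(sqrt(-96 + 122)) - 11899/44538 = 6929/(sqrt(26)) - 11899*1/44538 = 6929*(sqrt(26)/26) - 11899/44538 = 533*sqrt(26)/2 - 11899/44538 = -11899/44538 + 533*sqrt(26)/2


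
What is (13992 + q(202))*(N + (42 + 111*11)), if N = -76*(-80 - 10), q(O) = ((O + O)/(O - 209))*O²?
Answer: -132782823816/7 ≈ -1.8969e+10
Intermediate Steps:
q(O) = 2*O³/(-209 + O) (q(O) = ((2*O)/(-209 + O))*O² = (2*O/(-209 + O))*O² = 2*O³/(-209 + O))
N = 6840 (N = -76*(-90) = 6840)
(13992 + q(202))*(N + (42 + 111*11)) = (13992 + 2*202³/(-209 + 202))*(6840 + (42 + 111*11)) = (13992 + 2*8242408/(-7))*(6840 + (42 + 1221)) = (13992 + 2*8242408*(-⅐))*(6840 + 1263) = (13992 - 16484816/7)*8103 = -16386872/7*8103 = -132782823816/7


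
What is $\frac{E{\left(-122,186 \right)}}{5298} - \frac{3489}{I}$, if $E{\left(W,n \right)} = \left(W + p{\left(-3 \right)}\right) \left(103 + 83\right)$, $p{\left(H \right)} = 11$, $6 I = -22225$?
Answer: $- \frac{57991503}{19624675} \approx -2.955$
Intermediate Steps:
$I = - \frac{22225}{6}$ ($I = \frac{1}{6} \left(-22225\right) = - \frac{22225}{6} \approx -3704.2$)
$E{\left(W,n \right)} = 2046 + 186 W$ ($E{\left(W,n \right)} = \left(W + 11\right) \left(103 + 83\right) = \left(11 + W\right) 186 = 2046 + 186 W$)
$\frac{E{\left(-122,186 \right)}}{5298} - \frac{3489}{I} = \frac{2046 + 186 \left(-122\right)}{5298} - \frac{3489}{- \frac{22225}{6}} = \left(2046 - 22692\right) \frac{1}{5298} - - \frac{20934}{22225} = \left(-20646\right) \frac{1}{5298} + \frac{20934}{22225} = - \frac{3441}{883} + \frac{20934}{22225} = - \frac{57991503}{19624675}$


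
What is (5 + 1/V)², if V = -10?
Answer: 2401/100 ≈ 24.010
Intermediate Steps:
(5 + 1/V)² = (5 + 1/(-10))² = (5 - ⅒)² = (49/10)² = 2401/100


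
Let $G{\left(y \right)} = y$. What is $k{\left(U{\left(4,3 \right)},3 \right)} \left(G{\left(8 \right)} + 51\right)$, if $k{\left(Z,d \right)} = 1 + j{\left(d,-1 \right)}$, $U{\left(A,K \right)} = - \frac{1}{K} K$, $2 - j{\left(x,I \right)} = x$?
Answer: $0$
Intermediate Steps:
$j{\left(x,I \right)} = 2 - x$
$U{\left(A,K \right)} = -1$
$k{\left(Z,d \right)} = 3 - d$ ($k{\left(Z,d \right)} = 1 - \left(-2 + d\right) = 3 - d$)
$k{\left(U{\left(4,3 \right)},3 \right)} \left(G{\left(8 \right)} + 51\right) = \left(3 - 3\right) \left(8 + 51\right) = \left(3 - 3\right) 59 = 0 \cdot 59 = 0$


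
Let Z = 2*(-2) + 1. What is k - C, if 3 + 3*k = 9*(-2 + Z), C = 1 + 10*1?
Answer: -27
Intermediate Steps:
Z = -3 (Z = -4 + 1 = -3)
C = 11 (C = 1 + 10 = 11)
k = -16 (k = -1 + (9*(-2 - 3))/3 = -1 + (9*(-5))/3 = -1 + (1/3)*(-45) = -1 - 15 = -16)
k - C = -16 - 1*11 = -16 - 11 = -27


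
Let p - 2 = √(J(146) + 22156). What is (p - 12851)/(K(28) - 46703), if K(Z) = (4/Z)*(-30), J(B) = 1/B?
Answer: 89943/326951 - 119*√1634178/47734846 ≈ 0.27191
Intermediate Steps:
p = 2 + 17*√1634178/146 (p = 2 + √(1/146 + 22156) = 2 + √(3234777/146) = 2 + 17*√1634178/146 ≈ 150.85)
K(Z) = -120/Z
(p - 12851)/(K(28) - 46703) = ((2 + 17*√1634178/146) - 12851)/(-120/28 - 46703) = (-12849 + 17*√1634178/146)/(-120*1/28 - 46703) = (-12849 + 17*√1634178/146)/(-30/7 - 46703) = (-12849 + 17*√1634178/146)/(-326951/7) = (-12849 + 17*√1634178/146)*(-7/326951) = 89943/326951 - 119*√1634178/47734846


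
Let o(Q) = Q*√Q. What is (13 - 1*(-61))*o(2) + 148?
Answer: 148 + 148*√2 ≈ 357.30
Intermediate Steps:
o(Q) = Q^(3/2)
(13 - 1*(-61))*o(2) + 148 = (13 - 1*(-61))*2^(3/2) + 148 = (13 + 61)*(2*√2) + 148 = 74*(2*√2) + 148 = 148*√2 + 148 = 148 + 148*√2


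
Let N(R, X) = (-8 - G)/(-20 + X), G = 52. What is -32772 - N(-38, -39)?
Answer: -1933608/59 ≈ -32773.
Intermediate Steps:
N(R, X) = -60/(-20 + X) (N(R, X) = (-8 - 1*52)/(-20 + X) = (-8 - 52)/(-20 + X) = -60/(-20 + X))
-32772 - N(-38, -39) = -32772 - (-60)/(-20 - 39) = -32772 - (-60)/(-59) = -32772 - (-60)*(-1)/59 = -32772 - 1*60/59 = -32772 - 60/59 = -1933608/59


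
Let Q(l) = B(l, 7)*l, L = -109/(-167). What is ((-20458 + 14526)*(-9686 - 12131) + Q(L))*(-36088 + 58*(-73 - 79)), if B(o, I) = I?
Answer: -970504804427544/167 ≈ -5.8114e+12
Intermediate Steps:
L = 109/167 (L = -109*(-1/167) = 109/167 ≈ 0.65269)
Q(l) = 7*l
((-20458 + 14526)*(-9686 - 12131) + Q(L))*(-36088 + 58*(-73 - 79)) = ((-20458 + 14526)*(-9686 - 12131) + 7*(109/167))*(-36088 + 58*(-73 - 79)) = (-5932*(-21817) + 763/167)*(-36088 + 58*(-152)) = (129418444 + 763/167)*(-36088 - 8816) = (21612880911/167)*(-44904) = -970504804427544/167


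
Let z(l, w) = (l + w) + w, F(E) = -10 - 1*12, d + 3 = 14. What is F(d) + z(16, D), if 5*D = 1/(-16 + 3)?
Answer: -392/65 ≈ -6.0308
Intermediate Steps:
d = 11 (d = -3 + 14 = 11)
F(E) = -22 (F(E) = -10 - 12 = -22)
D = -1/65 (D = 1/(5*(-16 + 3)) = (1/5)/(-13) = (1/5)*(-1/13) = -1/65 ≈ -0.015385)
z(l, w) = l + 2*w
F(d) + z(16, D) = -22 + (16 + 2*(-1/65)) = -22 + (16 - 2/65) = -22 + 1038/65 = -392/65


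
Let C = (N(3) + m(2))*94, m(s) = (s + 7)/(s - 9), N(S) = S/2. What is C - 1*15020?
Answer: -104999/7 ≈ -15000.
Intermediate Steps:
N(S) = S/2 (N(S) = S*(1/2) = S/2)
m(s) = (7 + s)/(-9 + s)
C = 141/7 (C = ((1/2)*3 + (7 + 2)/(-9 + 2))*94 = (3/2 + 9/(-7))*94 = (3/2 - 1/7*9)*94 = (3/2 - 9/7)*94 = (3/14)*94 = 141/7 ≈ 20.143)
C - 1*15020 = 141/7 - 1*15020 = 141/7 - 15020 = -104999/7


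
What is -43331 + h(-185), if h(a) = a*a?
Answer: -9106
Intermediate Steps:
h(a) = a**2
-43331 + h(-185) = -43331 + (-185)**2 = -43331 + 34225 = -9106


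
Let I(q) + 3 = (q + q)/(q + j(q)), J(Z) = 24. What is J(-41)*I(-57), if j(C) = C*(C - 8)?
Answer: -291/4 ≈ -72.750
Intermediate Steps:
j(C) = C*(-8 + C)
I(q) = -3 + 2*q/(q + q*(-8 + q)) (I(q) = -3 + (q + q)/(q + q*(-8 + q)) = -3 + (2*q)/(q + q*(-8 + q)) = -3 + 2*q/(q + q*(-8 + q)))
J(-41)*I(-57) = 24*((23 - 3*(-57))/(-7 - 57)) = 24*((23 + 171)/(-64)) = 24*(-1/64*194) = 24*(-97/32) = -291/4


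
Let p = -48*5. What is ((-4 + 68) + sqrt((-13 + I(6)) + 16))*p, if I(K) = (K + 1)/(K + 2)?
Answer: -15360 - 60*sqrt(62) ≈ -15832.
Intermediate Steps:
I(K) = (1 + K)/(2 + K)
p = -240
((-4 + 68) + sqrt((-13 + I(6)) + 16))*p = ((-4 + 68) + sqrt((-13 + (1 + 6)/(2 + 6)) + 16))*(-240) = (64 + sqrt((-13 + 7/8) + 16))*(-240) = (64 + sqrt(-97/8 + 16))*(-240) = (64 + sqrt(31/8))*(-240) = (64 + sqrt(62)/4)*(-240) = -15360 - 60*sqrt(62)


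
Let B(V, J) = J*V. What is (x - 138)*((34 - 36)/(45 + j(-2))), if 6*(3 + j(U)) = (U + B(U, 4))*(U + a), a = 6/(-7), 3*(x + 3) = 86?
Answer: 2359/491 ≈ 4.8045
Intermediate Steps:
x = 77/3 (x = -3 + (1/3)*86 = -3 + 86/3 = 77/3 ≈ 25.667)
a = -6/7 (a = 6*(-1/7) = -6/7 ≈ -0.85714)
j(U) = -3 + 5*U*(-6/7 + U)/6 (j(U) = -3 + ((U + 4*U)*(U - 6/7))/6 = -3 + ((5*U)*(-6/7 + U))/6 = -3 + (5*U*(-6/7 + U))/6 = -3 + 5*U*(-6/7 + U)/6)
(x - 138)*((34 - 36)/(45 + j(-2))) = (77/3 - 138)*((34 - 36)/(45 + (-3 - 5/7*(-2) + (5/6)*(-2)**2))) = -(-674)/(3*(45 + (-3 + 10/7 + (5/6)*4))) = -(-674)/(3*(45 + (-3 + 10/7 + 10/3))) = -(-674)/(3*(45 + 37/21)) = -(-674)/(3*982/21) = -(-674)*21/(3*982) = -337/3*(-21/491) = 2359/491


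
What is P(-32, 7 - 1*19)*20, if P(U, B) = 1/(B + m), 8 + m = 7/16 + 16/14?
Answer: -2240/2063 ≈ -1.0858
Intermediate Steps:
m = -719/112 (m = -8 + (7/16 + 16/14) = -8 + (7*(1/16) + 16*(1/14)) = -8 + (7/16 + 8/7) = -8 + 177/112 = -719/112 ≈ -6.4196)
P(U, B) = 1/(-719/112 + B) (P(U, B) = 1/(B - 719/112) = 1/(-719/112 + B))
P(-32, 7 - 1*19)*20 = (112/(-719 + 112*(7 - 1*19)))*20 = (112/(-719 + 112*(7 - 19)))*20 = (112/(-719 + 112*(-12)))*20 = (112/(-719 - 1344))*20 = (112/(-2063))*20 = (112*(-1/2063))*20 = -112/2063*20 = -2240/2063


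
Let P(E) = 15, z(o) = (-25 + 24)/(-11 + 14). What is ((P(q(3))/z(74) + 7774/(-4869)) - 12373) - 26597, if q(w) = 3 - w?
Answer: -189971809/4869 ≈ -39017.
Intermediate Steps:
z(o) = -⅓ (z(o) = -1/3 = -1*⅓ = -⅓)
((P(q(3))/z(74) + 7774/(-4869)) - 12373) - 26597 = ((15/(-⅓) + 7774/(-4869)) - 12373) - 26597 = ((15*(-3) + 7774*(-1/4869)) - 12373) - 26597 = ((-45 - 7774/4869) - 12373) - 26597 = (-226879/4869 - 12373) - 26597 = -60471016/4869 - 26597 = -189971809/4869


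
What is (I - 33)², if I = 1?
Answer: 1024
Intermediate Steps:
(I - 33)² = (1 - 33)² = (-32)² = 1024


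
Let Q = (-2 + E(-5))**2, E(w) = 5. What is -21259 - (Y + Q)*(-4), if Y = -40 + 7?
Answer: -21355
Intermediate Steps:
Y = -33
Q = 9 (Q = (-2 + 5)**2 = 3**2 = 9)
-21259 - (Y + Q)*(-4) = -21259 - (-33 + 9)*(-4) = -21259 - (-24)*(-4) = -21259 - 1*96 = -21259 - 96 = -21355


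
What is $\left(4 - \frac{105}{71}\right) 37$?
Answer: $\frac{6623}{71} \approx 93.282$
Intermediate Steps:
$\left(4 - \frac{105}{71}\right) 37 = \frac{179}{71} \cdot 37 = \frac{6623}{71}$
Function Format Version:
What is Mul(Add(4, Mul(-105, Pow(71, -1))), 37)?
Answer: Rational(6623, 71) ≈ 93.282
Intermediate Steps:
Mul(Add(4, Mul(-105, Pow(71, -1))), 37) = Mul(Add(4, Mul(-105, Rational(1, 71))), 37) = Mul(Add(4, Rational(-105, 71)), 37) = Mul(Rational(179, 71), 37) = Rational(6623, 71)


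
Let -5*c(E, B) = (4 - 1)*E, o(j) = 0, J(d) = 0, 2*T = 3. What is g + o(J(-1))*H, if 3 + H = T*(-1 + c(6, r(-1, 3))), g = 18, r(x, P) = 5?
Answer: 18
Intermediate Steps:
T = 3/2 (T = (½)*3 = 3/2 ≈ 1.5000)
c(E, B) = -3*E/5 (c(E, B) = -(4 - 1)*E/5 = -3*E/5)
H = -99/10 (H = -3 + 3*(-1 - ⅗*6)/2 = -3 + 3*(-1 - 18/5)/2 = -3 + (3/2)*(-23/5) = -3 - 69/10 = -99/10 ≈ -9.9000)
g + o(J(-1))*H = 18 + 0*(-99/10) = 18 + 0 = 18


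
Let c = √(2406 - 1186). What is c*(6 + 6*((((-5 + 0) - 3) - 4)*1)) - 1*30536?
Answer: -30536 - 132*√305 ≈ -32841.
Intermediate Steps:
c = 2*√305 (c = √1220 = 2*√305 ≈ 34.928)
c*(6 + 6*((((-5 + 0) - 3) - 4)*1)) - 1*30536 = (2*√305)*(6 + 6*((((-5 + 0) - 3) - 4)*1)) - 1*30536 = (2*√305)*(6 + 6*(((-5 - 3) - 4)*1)) - 30536 = (2*√305)*(6 + 6*((-8 - 4)*1)) - 30536 = (2*√305)*(6 + 6*(-12*1)) - 30536 = (2*√305)*(6 + 6*(-12)) - 30536 = (2*√305)*(6 - 72) - 30536 = (2*√305)*(-66) - 30536 = -132*√305 - 30536 = -30536 - 132*√305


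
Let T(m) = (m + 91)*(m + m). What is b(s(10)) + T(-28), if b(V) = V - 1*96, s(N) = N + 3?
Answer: -3611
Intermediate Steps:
s(N) = 3 + N
b(V) = -96 + V (b(V) = V - 96 = -96 + V)
T(m) = 2*m*(91 + m) (T(m) = (91 + m)*(2*m) = 2*m*(91 + m))
b(s(10)) + T(-28) = (-96 + (3 + 10)) + 2*(-28)*(91 - 28) = (-96 + 13) + 2*(-28)*63 = -83 - 3528 = -3611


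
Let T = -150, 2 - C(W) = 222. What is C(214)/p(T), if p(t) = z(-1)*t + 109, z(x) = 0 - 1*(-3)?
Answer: 20/31 ≈ 0.64516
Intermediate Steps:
C(W) = -220 (C(W) = 2 - 1*222 = 2 - 222 = -220)
z(x) = 3 (z(x) = 0 + 3 = 3)
p(t) = 109 + 3*t (p(t) = 3*t + 109 = 109 + 3*t)
C(214)/p(T) = -220/(109 + 3*(-150)) = -220/(109 - 450) = -220/(-341) = -220*(-1/341) = 20/31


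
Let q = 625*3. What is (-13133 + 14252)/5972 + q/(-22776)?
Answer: 1190737/11334856 ≈ 0.10505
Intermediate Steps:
q = 1875
(-13133 + 14252)/5972 + q/(-22776) = (-13133 + 14252)/5972 + 1875/(-22776) = 1119*(1/5972) + 1875*(-1/22776) = 1119/5972 - 625/7592 = 1190737/11334856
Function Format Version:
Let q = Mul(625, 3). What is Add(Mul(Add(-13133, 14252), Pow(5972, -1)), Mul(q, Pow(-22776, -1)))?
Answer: Rational(1190737, 11334856) ≈ 0.10505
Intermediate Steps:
q = 1875
Add(Mul(Add(-13133, 14252), Pow(5972, -1)), Mul(q, Pow(-22776, -1))) = Add(Mul(Add(-13133, 14252), Pow(5972, -1)), Mul(1875, Pow(-22776, -1))) = Add(Mul(1119, Rational(1, 5972)), Mul(1875, Rational(-1, 22776))) = Add(Rational(1119, 5972), Rational(-625, 7592)) = Rational(1190737, 11334856)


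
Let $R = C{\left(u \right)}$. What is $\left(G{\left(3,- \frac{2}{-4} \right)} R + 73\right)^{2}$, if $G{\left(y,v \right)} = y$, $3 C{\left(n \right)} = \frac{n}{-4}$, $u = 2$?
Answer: $\frac{21025}{4} \approx 5256.3$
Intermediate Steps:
$C{\left(n \right)} = - \frac{n}{12}$ ($C{\left(n \right)} = \frac{n \frac{1}{-4}}{3} = \frac{n \left(- \frac{1}{4}\right)}{3} = \frac{\left(- \frac{1}{4}\right) n}{3} = - \frac{n}{12}$)
$R = - \frac{1}{6}$ ($R = \left(- \frac{1}{12}\right) 2 = - \frac{1}{6} \approx -0.16667$)
$\left(G{\left(3,- \frac{2}{-4} \right)} R + 73\right)^{2} = \left(3 \left(- \frac{1}{6}\right) + 73\right)^{2} = \left(- \frac{1}{2} + 73\right)^{2} = \left(\frac{145}{2}\right)^{2} = \frac{21025}{4}$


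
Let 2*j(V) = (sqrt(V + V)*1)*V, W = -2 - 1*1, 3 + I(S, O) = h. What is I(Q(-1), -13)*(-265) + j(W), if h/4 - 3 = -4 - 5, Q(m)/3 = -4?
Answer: 7155 - 3*I*sqrt(6)/2 ≈ 7155.0 - 3.6742*I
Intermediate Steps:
Q(m) = -12 (Q(m) = 3*(-4) = -12)
h = -24 (h = 12 + 4*(-4 - 5) = 12 + 4*(-9) = 12 - 36 = -24)
I(S, O) = -27 (I(S, O) = -3 - 24 = -27)
W = -3 (W = -2 - 1 = -3)
j(V) = sqrt(2)*V**(3/2)/2 (j(V) = ((sqrt(V + V)*1)*V)/2 = ((sqrt(2*V)*1)*V)/2 = (((sqrt(2)*sqrt(V))*1)*V)/2 = ((sqrt(2)*sqrt(V))*V)/2 = (sqrt(2)*V**(3/2))/2 = sqrt(2)*V**(3/2)/2)
I(Q(-1), -13)*(-265) + j(W) = -27*(-265) + sqrt(2)*(-3)**(3/2)/2 = 7155 + sqrt(2)*(-3*I*sqrt(3))/2 = 7155 - 3*I*sqrt(6)/2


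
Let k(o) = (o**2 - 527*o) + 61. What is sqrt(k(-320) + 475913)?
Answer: sqrt(747014) ≈ 864.30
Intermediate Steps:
k(o) = 61 + o**2 - 527*o
sqrt(k(-320) + 475913) = sqrt((61 + (-320)**2 - 527*(-320)) + 475913) = sqrt((61 + 102400 + 168640) + 475913) = sqrt(271101 + 475913) = sqrt(747014)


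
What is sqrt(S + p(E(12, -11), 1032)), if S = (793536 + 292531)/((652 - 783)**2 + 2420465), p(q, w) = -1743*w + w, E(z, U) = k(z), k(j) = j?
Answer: I*sqrt(10682229082867826802)/2437626 ≈ 1340.8*I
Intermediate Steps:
E(z, U) = z
p(q, w) = -1742*w
S = 1086067/2437626 (S = 1086067/((-131)**2 + 2420465) = 1086067/(17161 + 2420465) = 1086067/2437626 ≈ 0.44554)
sqrt(S + p(E(12, -11), 1032)) = sqrt(1086067/2437626 - 1742*1032) = sqrt(1086067/2437626 - 1797744) = sqrt(-4382226429677/2437626) = I*sqrt(10682229082867826802)/2437626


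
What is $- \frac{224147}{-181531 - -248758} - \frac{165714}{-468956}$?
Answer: $- \frac{46987312727}{15763252506} \approx -2.9808$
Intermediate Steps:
$- \frac{224147}{-181531 - -248758} - \frac{165714}{-468956} = - \frac{224147}{-181531 + 248758} - - \frac{82857}{234478} = - \frac{224147}{67227} + \frac{82857}{234478} = - \frac{46987312727}{15763252506}$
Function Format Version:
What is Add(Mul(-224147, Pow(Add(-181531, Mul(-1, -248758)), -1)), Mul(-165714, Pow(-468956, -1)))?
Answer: Rational(-46987312727, 15763252506) ≈ -2.9808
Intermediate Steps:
Add(Mul(-224147, Pow(Add(-181531, Mul(-1, -248758)), -1)), Mul(-165714, Pow(-468956, -1))) = Add(Mul(-224147, Pow(Add(-181531, 248758), -1)), Mul(-165714, Rational(-1, 468956))) = Add(Mul(-224147, Pow(67227, -1)), Rational(82857, 234478)) = Add(Mul(-224147, Rational(1, 67227)), Rational(82857, 234478)) = Add(Rational(-224147, 67227), Rational(82857, 234478)) = Rational(-46987312727, 15763252506)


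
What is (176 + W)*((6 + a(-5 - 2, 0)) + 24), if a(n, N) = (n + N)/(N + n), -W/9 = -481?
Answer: 139655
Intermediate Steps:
W = 4329 (W = -9*(-481) = 4329)
a(n, N) = 1 (a(n, N) = (N + n)/(N + n) = 1)
(176 + W)*((6 + a(-5 - 2, 0)) + 24) = (176 + 4329)*((6 + 1) + 24) = 4505*(7 + 24) = 4505*31 = 139655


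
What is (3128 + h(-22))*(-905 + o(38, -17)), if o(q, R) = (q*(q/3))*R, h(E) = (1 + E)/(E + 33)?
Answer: -937492781/33 ≈ -2.8409e+7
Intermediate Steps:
h(E) = (1 + E)/(33 + E)
o(q, R) = R*q²/3 (o(q, R) = (q*(q*(⅓)))*R = (q*(q/3))*R = (q²/3)*R = R*q²/3)
(3128 + h(-22))*(-905 + o(38, -17)) = (3128 + (1 - 22)/(33 - 22))*(-905 + (⅓)*(-17)*38²) = (3128 - 21/11)*(-905 + (⅓)*(-17)*1444) = (3128 + (1/11)*(-21))*(-905 - 24548/3) = (3128 - 21/11)*(-27263/3) = (34387/11)*(-27263/3) = -937492781/33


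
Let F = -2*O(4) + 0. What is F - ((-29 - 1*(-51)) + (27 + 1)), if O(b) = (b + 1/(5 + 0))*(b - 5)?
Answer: -208/5 ≈ -41.600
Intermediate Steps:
O(b) = (-5 + b)*(⅕ + b) (O(b) = (b + 1/5)*(-5 + b) = (b + ⅕)*(-5 + b) = (⅕ + b)*(-5 + b) = (-5 + b)*(⅕ + b))
F = 42/5 (F = -2*(-1 + 4² - 24/5*4) + 0 = -2*(-1 + 16 - 96/5) + 0 = -2*(-21/5) + 0 = 42/5 + 0 = 42/5 ≈ 8.4000)
F - ((-29 - 1*(-51)) + (27 + 1)) = 42/5 - ((-29 - 1*(-51)) + (27 + 1)) = 42/5 - ((-29 + 51) + 28) = 42/5 - (22 + 28) = 42/5 - 1*50 = 42/5 - 50 = -208/5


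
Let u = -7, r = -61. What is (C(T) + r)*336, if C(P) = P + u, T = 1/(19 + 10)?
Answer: -662256/29 ≈ -22836.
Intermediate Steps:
T = 1/29 ≈ 0.034483
C(P) = -7 + P (C(P) = P - 7 = -7 + P)
(C(T) + r)*336 = ((-7 + 1/29) - 61)*336 = (-202/29 - 61)*336 = -1971/29*336 = -662256/29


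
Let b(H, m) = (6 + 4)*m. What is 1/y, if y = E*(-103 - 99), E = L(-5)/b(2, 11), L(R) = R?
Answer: 11/101 ≈ 0.10891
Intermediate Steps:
b(H, m) = 10*m
E = -1/22 (E = -5/(10*11) = -5/110 = -5*1/110 = -1/22 ≈ -0.045455)
y = 101/11 (y = -(-103 - 99)/22 = -1/22*(-202) = 101/11 ≈ 9.1818)
1/y = 1/(101/11) = 11/101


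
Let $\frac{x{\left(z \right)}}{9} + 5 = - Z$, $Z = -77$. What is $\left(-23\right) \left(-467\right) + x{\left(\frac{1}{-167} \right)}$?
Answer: $11389$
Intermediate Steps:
$x{\left(z \right)} = 648$ ($x{\left(z \right)} = -45 + 9 \left(\left(-1\right) \left(-77\right)\right) = -45 + 9 \cdot 77 = -45 + 693 = 648$)
$\left(-23\right) \left(-467\right) + x{\left(\frac{1}{-167} \right)} = \left(-23\right) \left(-467\right) + 648 = 10741 + 648 = 11389$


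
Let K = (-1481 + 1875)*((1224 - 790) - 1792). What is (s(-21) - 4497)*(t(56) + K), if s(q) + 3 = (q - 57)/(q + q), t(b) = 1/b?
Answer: 943442178657/392 ≈ 2.4067e+9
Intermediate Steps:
K = -535052 (K = 394*(434 - 1792) = 394*(-1358) = -535052)
s(q) = -3 + (-57 + q)/(2*q) (s(q) = -3 + (q - 57)/(q + q) = -3 + (-57 + q)/((2*q)) = -3 + (-57 + q)*(1/(2*q)) = -3 + (-57 + q)/(2*q))
(s(-21) - 4497)*(t(56) + K) = ((1/2)*(-57 - 5*(-21))/(-21) - 4497)*(1/56 - 535052) = ((1/2)*(-1/21)*(-57 + 105) - 4497)*(1/56 - 535052) = ((1/2)*(-1/21)*48 - 4497)*(-29962911/56) = (-8/7 - 4497)*(-29962911/56) = -31487/7*(-29962911/56) = 943442178657/392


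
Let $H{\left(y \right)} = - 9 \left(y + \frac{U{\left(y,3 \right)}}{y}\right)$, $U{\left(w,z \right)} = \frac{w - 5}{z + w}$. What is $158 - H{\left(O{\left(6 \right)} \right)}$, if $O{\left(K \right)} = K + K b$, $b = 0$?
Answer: $\frac{1273}{6} \approx 212.17$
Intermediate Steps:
$O{\left(K \right)} = K$ ($O{\left(K \right)} = K + K 0 = K + 0 = K$)
$U{\left(w,z \right)} = \frac{-5 + w}{w + z}$
$H{\left(y \right)} = - 9 y - \frac{9 \left(-5 + y\right)}{y \left(3 + y\right)}$ ($H{\left(y \right)} = - 9 \left(y + \frac{\frac{1}{y + 3} \left(-5 + y\right)}{y}\right) = - 9 \left(y + \frac{\frac{1}{3 + y} \left(-5 + y\right)}{y}\right) = - 9 \left(y + \frac{-5 + y}{y \left(3 + y\right)}\right) = - 9 y - \frac{9 \left(-5 + y\right)}{y \left(3 + y\right)}$)
$158 - H{\left(O{\left(6 \right)} \right)} = 158 - \frac{9 \left(5 - 6 - 6^{2} \left(3 + 6\right)\right)}{6 \left(3 + 6\right)} = 158 - 9 \cdot \frac{1}{6} \cdot \frac{1}{9} \left(5 - 6 - 36 \cdot 9\right) = 158 - 9 \cdot \frac{1}{6} \cdot \frac{1}{9} \left(5 - 6 - 324\right) = 158 - 9 \cdot \frac{1}{6} \cdot \frac{1}{9} \left(-325\right) = 158 - - \frac{325}{6} = 158 + \frac{325}{6} = \frac{1273}{6}$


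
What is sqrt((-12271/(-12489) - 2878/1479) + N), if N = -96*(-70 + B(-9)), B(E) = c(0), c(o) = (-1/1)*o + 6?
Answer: sqrt(232880044328106429)/6157077 ≈ 78.378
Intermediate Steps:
c(o) = 6 - o (c(o) = (-1*1)*o + 6 = -o + 6 = 6 - o)
B(E) = 6 (B(E) = 6 - 1*0 = 6 + 0 = 6)
N = 6144 (N = -96*(-70 + 6) = -96*(-64) = 6144)
sqrt((-12271/(-12489) - 2878/1479) + N) = sqrt((-12271/(-12489) - 2878/1479) + 6144) = sqrt((-12271*(-1/12489) - 2878*1/1479) + 6144) = sqrt((12271/12489 - 2878/1479) + 6144) = sqrt(-5931511/6157077 + 6144) = sqrt(37823149577/6157077) = sqrt(232880044328106429)/6157077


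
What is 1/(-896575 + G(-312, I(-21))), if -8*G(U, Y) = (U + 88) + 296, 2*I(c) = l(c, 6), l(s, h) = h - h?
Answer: -1/896584 ≈ -1.1153e-6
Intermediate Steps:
l(s, h) = 0
I(c) = 0 (I(c) = (1/2)*0 = 0)
G(U, Y) = -48 - U/8 (G(U, Y) = -((U + 88) + 296)/8 = -((88 + U) + 296)/8 = -(384 + U)/8 = -48 - U/8)
1/(-896575 + G(-312, I(-21))) = 1/(-896575 + (-48 - 1/8*(-312))) = 1/(-896575 + (-48 + 39)) = 1/(-896575 - 9) = 1/(-896584) = -1/896584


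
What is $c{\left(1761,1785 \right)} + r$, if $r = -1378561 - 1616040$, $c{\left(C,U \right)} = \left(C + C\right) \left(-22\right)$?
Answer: $-3072085$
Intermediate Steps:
$c{\left(C,U \right)} = - 44 C$ ($c{\left(C,U \right)} = 2 C \left(-22\right) = - 44 C$)
$r = -2994601$
$c{\left(1761,1785 \right)} + r = \left(-44\right) 1761 - 2994601 = -77484 - 2994601 = -3072085$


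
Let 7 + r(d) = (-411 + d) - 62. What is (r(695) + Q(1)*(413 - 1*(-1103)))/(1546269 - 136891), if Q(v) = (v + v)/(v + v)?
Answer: 1731/1409378 ≈ 0.0012282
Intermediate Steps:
Q(v) = 1 (Q(v) = (2*v)/((2*v)) = (2*v)*(1/(2*v)) = 1)
r(d) = -480 + d (r(d) = -7 + ((-411 + d) - 62) = -7 + (-473 + d) = -480 + d)
(r(695) + Q(1)*(413 - 1*(-1103)))/(1546269 - 136891) = ((-480 + 695) + 1*(413 - 1*(-1103)))/(1546269 - 136891) = (215 + 1*(413 + 1103))/1409378 = (215 + 1*1516)*(1/1409378) = (215 + 1516)*(1/1409378) = 1731*(1/1409378) = 1731/1409378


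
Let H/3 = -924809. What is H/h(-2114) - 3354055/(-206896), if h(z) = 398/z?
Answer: 606737533418689/41172304 ≈ 1.4737e+7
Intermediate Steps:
H = -2774427 (H = 3*(-924809) = -2774427)
H/h(-2114) - 3354055/(-206896) = -2774427/(398/(-2114)) - 3354055/(-206896) = -2774427/(398*(-1/2114)) - 3354055*(-1/206896) = -2774427/(-199/1057) + 3354055/206896 = -2774427*(-1057/199) + 3354055/206896 = 2932569339/199 + 3354055/206896 = 606737533418689/41172304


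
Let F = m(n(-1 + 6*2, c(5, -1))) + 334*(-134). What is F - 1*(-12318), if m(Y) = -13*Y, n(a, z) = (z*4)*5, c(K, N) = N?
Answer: -32178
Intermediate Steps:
n(a, z) = 20*z (n(a, z) = (4*z)*5 = 20*z)
F = -44496 (F = -260*(-1) + 334*(-134) = -13*(-20) - 44756 = 260 - 44756 = -44496)
F - 1*(-12318) = -44496 - 1*(-12318) = -44496 + 12318 = -32178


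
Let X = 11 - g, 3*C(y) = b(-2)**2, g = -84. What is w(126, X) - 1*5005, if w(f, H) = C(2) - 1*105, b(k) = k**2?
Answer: -15314/3 ≈ -5104.7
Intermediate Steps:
C(y) = 16/3 (C(y) = ((-2)**2)**2/3 = (1/3)*4**2 = (1/3)*16 = 16/3)
X = 95 (X = 11 - 1*(-84) = 11 + 84 = 95)
w(f, H) = -299/3 (w(f, H) = 16/3 - 1*105 = 16/3 - 105 = -299/3)
w(126, X) - 1*5005 = -299/3 - 1*5005 = -299/3 - 5005 = -15314/3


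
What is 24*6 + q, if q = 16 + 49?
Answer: 209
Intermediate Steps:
q = 65
24*6 + q = 24*6 + 65 = 144 + 65 = 209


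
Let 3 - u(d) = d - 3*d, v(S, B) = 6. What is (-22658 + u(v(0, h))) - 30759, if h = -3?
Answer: -53402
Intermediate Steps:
u(d) = 3 + 2*d (u(d) = 3 - (d - 3*d) = 3 - (-2)*d = 3 + 2*d)
(-22658 + u(v(0, h))) - 30759 = (-22658 + (3 + 2*6)) - 30759 = (-22658 + (3 + 12)) - 30759 = (-22658 + 15) - 30759 = -22643 - 30759 = -53402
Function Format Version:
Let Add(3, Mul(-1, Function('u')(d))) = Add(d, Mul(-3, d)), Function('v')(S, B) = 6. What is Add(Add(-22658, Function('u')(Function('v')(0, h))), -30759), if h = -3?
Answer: -53402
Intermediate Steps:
Function('u')(d) = Add(3, Mul(2, d)) (Function('u')(d) = Add(3, Mul(-1, Add(d, Mul(-3, d)))) = Add(3, Mul(-1, Mul(-2, d))) = Add(3, Mul(2, d)))
Add(Add(-22658, Function('u')(Function('v')(0, h))), -30759) = Add(Add(-22658, Add(3, Mul(2, 6))), -30759) = Add(Add(-22658, Add(3, 12)), -30759) = Add(Add(-22658, 15), -30759) = Add(-22643, -30759) = -53402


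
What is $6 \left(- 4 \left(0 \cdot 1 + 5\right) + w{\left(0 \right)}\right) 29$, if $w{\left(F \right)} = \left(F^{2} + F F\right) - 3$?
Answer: $-4002$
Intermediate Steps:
$w{\left(F \right)} = -3 + 2 F^{2}$ ($w{\left(F \right)} = \left(F^{2} + F^{2}\right) - 3 = 2 F^{2} - 3 = -3 + 2 F^{2}$)
$6 \left(- 4 \left(0 \cdot 1 + 5\right) + w{\left(0 \right)}\right) 29 = 6 \left(- 4 \left(0 \cdot 1 + 5\right) - \left(3 - 2 \cdot 0^{2}\right)\right) 29 = 6 \left(- 4 \left(0 + 5\right) + \left(-3 + 2 \cdot 0\right)\right) 29 = 6 \left(\left(-4\right) 5 + \left(-3 + 0\right)\right) 29 = 6 \left(-20 - 3\right) 29 = 6 \left(-23\right) 29 = \left(-138\right) 29 = -4002$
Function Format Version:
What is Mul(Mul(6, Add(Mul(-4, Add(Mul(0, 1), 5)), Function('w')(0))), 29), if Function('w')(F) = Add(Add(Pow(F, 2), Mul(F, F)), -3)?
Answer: -4002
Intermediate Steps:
Function('w')(F) = Add(-3, Mul(2, Pow(F, 2))) (Function('w')(F) = Add(Add(Pow(F, 2), Pow(F, 2)), -3) = Add(Mul(2, Pow(F, 2)), -3) = Add(-3, Mul(2, Pow(F, 2))))
Mul(Mul(6, Add(Mul(-4, Add(Mul(0, 1), 5)), Function('w')(0))), 29) = Mul(Mul(6, Add(Mul(-4, Add(Mul(0, 1), 5)), Add(-3, Mul(2, Pow(0, 2))))), 29) = Mul(Mul(6, Add(Mul(-4, Add(0, 5)), Add(-3, Mul(2, 0)))), 29) = Mul(Mul(6, Add(Mul(-4, 5), Add(-3, 0))), 29) = Mul(Mul(6, Add(-20, -3)), 29) = Mul(Mul(6, -23), 29) = Mul(-138, 29) = -4002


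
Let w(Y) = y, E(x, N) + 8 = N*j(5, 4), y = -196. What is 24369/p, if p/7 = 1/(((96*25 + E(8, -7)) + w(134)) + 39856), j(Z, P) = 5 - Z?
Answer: 1024765188/7 ≈ 1.4640e+8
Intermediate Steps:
E(x, N) = -8 (E(x, N) = -8 + N*(5 - 1*5) = -8 + N*(5 - 5) = -8 + N*0 = -8 + 0 = -8)
w(Y) = -196
p = 7/42052 (p = 7/(((96*25 - 8) - 196) + 39856) = 7/(((2400 - 8) - 196) + 39856) = 7/((2392 - 196) + 39856) = 7/(2196 + 39856) = 7/42052 ≈ 0.00016646)
24369/p = 24369/(7/42052) = 24369*(42052/7) = 1024765188/7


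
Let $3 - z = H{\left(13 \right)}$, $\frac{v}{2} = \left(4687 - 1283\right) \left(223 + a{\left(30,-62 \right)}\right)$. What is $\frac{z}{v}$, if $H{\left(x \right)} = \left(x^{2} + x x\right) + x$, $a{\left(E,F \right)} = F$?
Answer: $- \frac{87}{274022} \approx -0.00031749$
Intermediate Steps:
$H{\left(x \right)} = x + 2 x^{2}$ ($H{\left(x \right)} = \left(x^{2} + x^{2}\right) + x = 2 x^{2} + x = x + 2 x^{2}$)
$v = 1096088$ ($v = 2 \left(4687 - 1283\right) \left(223 - 62\right) = 2 \cdot 3404 \cdot 161 = 2 \cdot 548044 = 1096088$)
$z = -348$ ($z = 3 - 13 \left(1 + 2 \cdot 13\right) = 3 - 13 \left(1 + 26\right) = 3 - 13 \cdot 27 = 3 - 351 = -348$)
$\frac{z}{v} = - \frac{348}{1096088} = \left(-348\right) \frac{1}{1096088} = - \frac{87}{274022}$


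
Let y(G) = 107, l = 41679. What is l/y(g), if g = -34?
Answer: 41679/107 ≈ 389.52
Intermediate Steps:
l/y(g) = 41679/107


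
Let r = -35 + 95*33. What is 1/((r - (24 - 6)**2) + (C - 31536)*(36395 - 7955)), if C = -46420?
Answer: -1/2217065864 ≈ -4.5105e-10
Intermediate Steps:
r = 3100 (r = -35 + 3135 = 3100)
1/((r - (24 - 6)**2) + (C - 31536)*(36395 - 7955)) = 1/((3100 - (24 - 6)**2) + (-46420 - 31536)*(36395 - 7955)) = 1/((3100 - 1*18**2) - 77956*28440) = 1/((3100 - 1*324) - 2217068640) = 1/((3100 - 324) - 2217068640) = 1/(2776 - 2217068640) = 1/(-2217065864) = -1/2217065864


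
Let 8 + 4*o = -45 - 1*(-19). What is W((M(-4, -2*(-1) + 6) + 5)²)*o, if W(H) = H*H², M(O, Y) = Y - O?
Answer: -410338673/2 ≈ -2.0517e+8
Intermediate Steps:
W(H) = H³
o = -17/2 (o = -2 + (-45 - 1*(-19))/4 = -2 + (-45 + 19)/4 = -2 + (¼)*(-26) = -2 - 13/2 = -17/2 ≈ -8.5000)
W((M(-4, -2*(-1) + 6) + 5)²)*o = ((((-2*(-1) + 6) - 1*(-4)) + 5)²)³*(-17/2) = ((((2 + 6) + 4) + 5)²)³*(-17/2) = (((8 + 4) + 5)²)³*(-17/2) = ((12 + 5)²)³*(-17/2) = (17²)³*(-17/2) = 289³*(-17/2) = 24137569*(-17/2) = -410338673/2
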